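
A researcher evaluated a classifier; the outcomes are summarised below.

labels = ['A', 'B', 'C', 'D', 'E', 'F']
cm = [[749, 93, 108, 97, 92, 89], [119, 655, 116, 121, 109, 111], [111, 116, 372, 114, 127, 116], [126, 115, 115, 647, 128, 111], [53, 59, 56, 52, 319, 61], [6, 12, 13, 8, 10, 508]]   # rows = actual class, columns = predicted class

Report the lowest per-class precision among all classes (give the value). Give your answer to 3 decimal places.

0.406

Per-class precision (TP/(TP+FP)):
  A: TP=749, FP=119+111+126+53+6=415 → 749/1164 = 0.6435
  B: TP=655, FP=93+116+115+59+12=395 → 655/1050 = 0.6238
  C: TP=372, FP=108+116+115+56+13=408 → 372/780 = 0.4769
  D: TP=647, FP=97+121+114+52+8=392 → 647/1039 = 0.6227
  E: TP=319, FP=92+109+127+128+10=466 → 319/785 = 0.4064
  F: TP=508, FP=89+111+116+111+61=488 → 508/996 = 0.5100
Lowest is class 'E' with precision = 0.406.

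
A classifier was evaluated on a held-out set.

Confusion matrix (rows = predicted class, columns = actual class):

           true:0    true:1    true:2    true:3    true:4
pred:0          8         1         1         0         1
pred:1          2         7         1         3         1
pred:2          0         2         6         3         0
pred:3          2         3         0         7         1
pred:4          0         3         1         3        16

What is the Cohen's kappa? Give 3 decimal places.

0.506

Observed agreement pₒ = trace/N = 44/72 = 0.6111
Expected agreement pₑ = Σ (rowᵢ·colᵢ)/N² = (12·11 + 16·14 + 9·11 + 16·13 + 19·23)/72² = 0.2122
κ = (pₒ − pₑ)/(1 − pₑ) = (0.6111 − 0.2122)/(1 − 0.2122) = 0.506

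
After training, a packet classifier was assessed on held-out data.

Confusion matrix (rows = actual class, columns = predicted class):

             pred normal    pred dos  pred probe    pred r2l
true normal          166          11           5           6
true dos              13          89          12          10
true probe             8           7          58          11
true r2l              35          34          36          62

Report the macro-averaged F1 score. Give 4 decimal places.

0.6402

Per-class F1 score (2·TP/(2·TP+FP+FN)):
  normal: TP=166, FP=13+8+35=56, FN=11+5+6=22 → 332/410 = 0.80976
  dos: TP=89, FP=11+7+34=52, FN=13+12+10=35 → 178/265 = 0.67170
  probe: TP=58, FP=5+12+36=53, FN=8+7+11=26 → 116/195 = 0.59487
  r2l: TP=62, FP=6+10+11=27, FN=35+34+36=105 → 124/256 = 0.48438
Macro-F1 score = mean = (0.80976 + 0.67170 + 0.59487 + 0.48438) / 4 = 0.6402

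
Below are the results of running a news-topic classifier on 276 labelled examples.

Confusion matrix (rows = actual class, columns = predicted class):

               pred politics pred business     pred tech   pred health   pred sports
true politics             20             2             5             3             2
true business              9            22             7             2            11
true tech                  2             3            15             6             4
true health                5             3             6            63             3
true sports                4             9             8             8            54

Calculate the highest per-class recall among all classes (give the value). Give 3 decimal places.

0.788

Per-class recall (TP/(TP+FN)):
  politics: TP=20, FN=2+5+3+2=12 → 20/32 = 0.6250
  business: TP=22, FN=9+7+2+11=29 → 22/51 = 0.4314
  tech: TP=15, FN=2+3+6+4=15 → 15/30 = 0.5000
  health: TP=63, FN=5+3+6+3=17 → 63/80 = 0.7875
  sports: TP=54, FN=4+9+8+8=29 → 54/83 = 0.6506
Highest is class 'health' with recall = 0.788.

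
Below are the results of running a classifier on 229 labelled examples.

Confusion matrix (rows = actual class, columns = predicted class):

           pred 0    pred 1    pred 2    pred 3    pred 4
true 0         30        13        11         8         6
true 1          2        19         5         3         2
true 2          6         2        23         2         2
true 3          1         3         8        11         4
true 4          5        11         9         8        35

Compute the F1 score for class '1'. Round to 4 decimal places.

0.4810

F1 score = 2·TP/(2·TP+FP+FN).
1: TP=19, FP=13+2+3+11=29, FN=2+5+3+2=12 → 38/79 = 0.48101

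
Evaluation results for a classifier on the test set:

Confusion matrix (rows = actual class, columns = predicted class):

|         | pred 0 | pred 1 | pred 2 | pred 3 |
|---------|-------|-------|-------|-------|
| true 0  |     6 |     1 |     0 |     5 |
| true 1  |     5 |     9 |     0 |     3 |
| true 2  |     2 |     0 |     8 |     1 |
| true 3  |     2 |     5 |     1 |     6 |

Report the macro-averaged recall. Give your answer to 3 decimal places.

Per-class recall (TP/(TP+FN)):
  0: TP=6, FN=1+0+5=6 → 6/12 = 0.5000
  1: TP=9, FN=5+0+3=8 → 9/17 = 0.5294
  2: TP=8, FN=2+0+1=3 → 8/11 = 0.7273
  3: TP=6, FN=2+5+1=8 → 6/14 = 0.4286
Macro-recall = mean = (0.5000 + 0.5294 + 0.7273 + 0.4286) / 4 = 0.546

0.546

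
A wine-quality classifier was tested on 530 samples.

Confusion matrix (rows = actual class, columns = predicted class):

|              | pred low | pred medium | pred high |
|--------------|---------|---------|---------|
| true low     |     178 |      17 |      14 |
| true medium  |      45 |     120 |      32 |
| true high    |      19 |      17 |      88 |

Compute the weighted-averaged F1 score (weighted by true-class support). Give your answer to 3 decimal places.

0.725

Per-class F1 score (2·TP/(2·TP+FP+FN)):
  low: TP=178, FP=45+19=64, FN=17+14=31 → 356/451 = 0.7894
  medium: TP=120, FP=17+17=34, FN=45+32=77 → 240/351 = 0.6838
  high: TP=88, FP=14+32=46, FN=19+17=36 → 176/258 = 0.6822
Weighted-F1 score = Σ (supportᵢ/N)·F1 scoreᵢ with N=530: (209/530)·0.7894 + (197/530)·0.6838 + (124/530)·0.6822 = 0.725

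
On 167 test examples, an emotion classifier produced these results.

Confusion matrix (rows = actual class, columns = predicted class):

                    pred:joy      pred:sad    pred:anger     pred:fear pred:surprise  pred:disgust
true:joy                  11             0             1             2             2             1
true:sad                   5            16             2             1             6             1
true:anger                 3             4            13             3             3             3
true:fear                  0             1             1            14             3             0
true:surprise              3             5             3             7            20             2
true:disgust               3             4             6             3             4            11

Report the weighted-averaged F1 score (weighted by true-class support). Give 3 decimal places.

0.504

Per-class F1 score (2·TP/(2·TP+FP+FN)):
  joy: TP=11, FP=5+3+0+3+3=14, FN=0+1+2+2+1=6 → 22/42 = 0.5238
  sad: TP=16, FP=0+4+1+5+4=14, FN=5+2+1+6+1=15 → 32/61 = 0.5246
  anger: TP=13, FP=1+2+1+3+6=13, FN=3+4+3+3+3=16 → 26/55 = 0.4727
  fear: TP=14, FP=2+1+3+7+3=16, FN=0+1+1+3+0=5 → 28/49 = 0.5714
  surprise: TP=20, FP=2+6+3+3+4=18, FN=3+5+3+7+2=20 → 40/78 = 0.5128
  disgust: TP=11, FP=1+1+3+0+2=7, FN=3+4+6+3+4=20 → 22/49 = 0.4490
Weighted-F1 score = Σ (supportᵢ/N)·F1 scoreᵢ with N=167: (17/167)·0.5238 + (31/167)·0.5246 + (29/167)·0.4727 + (19/167)·0.5714 + (40/167)·0.5128 + (31/167)·0.4490 = 0.504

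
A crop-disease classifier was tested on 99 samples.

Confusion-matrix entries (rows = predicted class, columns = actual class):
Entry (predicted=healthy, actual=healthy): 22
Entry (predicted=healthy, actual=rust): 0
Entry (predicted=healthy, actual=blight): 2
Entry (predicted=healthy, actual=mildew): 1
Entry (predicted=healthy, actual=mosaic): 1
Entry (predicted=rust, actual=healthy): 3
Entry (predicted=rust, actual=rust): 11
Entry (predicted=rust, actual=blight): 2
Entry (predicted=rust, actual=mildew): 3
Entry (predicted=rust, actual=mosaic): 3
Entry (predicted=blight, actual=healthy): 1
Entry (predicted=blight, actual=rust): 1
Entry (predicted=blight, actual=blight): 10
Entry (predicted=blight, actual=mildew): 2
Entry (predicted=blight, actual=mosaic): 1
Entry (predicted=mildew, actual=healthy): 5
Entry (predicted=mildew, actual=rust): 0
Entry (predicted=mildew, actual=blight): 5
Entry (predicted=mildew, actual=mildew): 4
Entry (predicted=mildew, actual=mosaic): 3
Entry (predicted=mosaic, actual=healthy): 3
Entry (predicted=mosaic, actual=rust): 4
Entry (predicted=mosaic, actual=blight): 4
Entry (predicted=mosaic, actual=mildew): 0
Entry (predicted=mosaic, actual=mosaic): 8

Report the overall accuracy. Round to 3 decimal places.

Accuracy = trace / total = (22+11+10+4+8=55) / 99 = 55/99 = 0.556

0.556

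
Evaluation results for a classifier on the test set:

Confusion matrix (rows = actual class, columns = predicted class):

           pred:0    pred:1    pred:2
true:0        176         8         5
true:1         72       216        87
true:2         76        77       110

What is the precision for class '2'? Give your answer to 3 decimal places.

0.545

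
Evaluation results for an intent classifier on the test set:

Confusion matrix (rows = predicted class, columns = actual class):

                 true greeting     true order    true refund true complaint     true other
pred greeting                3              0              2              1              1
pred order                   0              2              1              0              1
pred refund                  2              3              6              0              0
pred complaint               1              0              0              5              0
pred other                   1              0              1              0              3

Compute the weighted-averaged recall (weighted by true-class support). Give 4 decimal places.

Per-class recall (TP/(TP+FN)):
  greeting: TP=3, FN=0+2+1+1=4 → 3/7 = 0.42857
  order: TP=2, FN=0+3+0+0=3 → 2/5 = 0.40000
  refund: TP=6, FN=2+1+0+1=4 → 6/10 = 0.60000
  complaint: TP=5, FN=1+0+0+0=1 → 5/6 = 0.83333
  other: TP=3, FN=1+1+0+0=2 → 3/5 = 0.60000
Weighted-recall = Σ (supportᵢ/N)·recallᵢ with N=33: (7/33)·0.42857 + (5/33)·0.40000 + (10/33)·0.60000 + (6/33)·0.83333 + (5/33)·0.60000 = 0.5758

0.5758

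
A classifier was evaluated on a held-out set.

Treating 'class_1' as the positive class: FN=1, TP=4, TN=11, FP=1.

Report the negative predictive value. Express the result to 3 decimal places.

0.917

NPV = TN/(TN+FN) = 11/(11+1) = 0.917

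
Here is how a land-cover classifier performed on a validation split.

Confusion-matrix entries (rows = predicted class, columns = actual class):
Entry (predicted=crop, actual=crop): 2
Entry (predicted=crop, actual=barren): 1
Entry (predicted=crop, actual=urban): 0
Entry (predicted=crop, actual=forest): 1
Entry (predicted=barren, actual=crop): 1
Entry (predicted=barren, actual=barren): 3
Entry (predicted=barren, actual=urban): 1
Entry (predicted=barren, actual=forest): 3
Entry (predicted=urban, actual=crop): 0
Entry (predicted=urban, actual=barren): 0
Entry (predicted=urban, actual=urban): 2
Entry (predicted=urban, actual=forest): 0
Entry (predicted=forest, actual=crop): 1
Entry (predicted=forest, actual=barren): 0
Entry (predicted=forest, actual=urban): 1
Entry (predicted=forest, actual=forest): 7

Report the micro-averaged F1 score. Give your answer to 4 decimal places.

0.6087

Micro-averaging pools counts across classes: ΣTP=14, ΣFP=9, ΣFN=9.
Micro-F1 score = 2·TP/(2·TP+FP+FN) on pooled counts = 0.6087 (equals overall accuracy in single-label multiclass).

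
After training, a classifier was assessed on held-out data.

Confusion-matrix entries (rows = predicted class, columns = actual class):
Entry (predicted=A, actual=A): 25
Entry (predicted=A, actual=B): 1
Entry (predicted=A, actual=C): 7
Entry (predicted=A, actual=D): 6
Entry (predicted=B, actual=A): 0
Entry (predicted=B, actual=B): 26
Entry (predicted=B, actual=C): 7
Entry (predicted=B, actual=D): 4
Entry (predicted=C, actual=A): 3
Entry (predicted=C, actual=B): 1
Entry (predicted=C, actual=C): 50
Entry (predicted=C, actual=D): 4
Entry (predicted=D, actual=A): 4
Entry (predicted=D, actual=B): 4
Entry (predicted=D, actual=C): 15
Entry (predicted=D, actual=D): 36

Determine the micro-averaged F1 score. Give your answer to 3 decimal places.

0.710

Micro-averaging pools counts across classes: ΣTP=137, ΣFP=56, ΣFN=56.
Micro-F1 score = 2·TP/(2·TP+FP+FN) on pooled counts = 0.710 (equals overall accuracy in single-label multiclass).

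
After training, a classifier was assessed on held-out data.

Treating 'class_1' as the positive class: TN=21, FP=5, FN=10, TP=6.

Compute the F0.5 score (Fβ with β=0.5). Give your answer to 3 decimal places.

Fβ = (1+β²)·TP / ((1+β²)·TP + β²·FN + FP), with β²=1/4
= 1.25·6 / (1.25·6 + 0.25·10 + 5) = 0.500

0.500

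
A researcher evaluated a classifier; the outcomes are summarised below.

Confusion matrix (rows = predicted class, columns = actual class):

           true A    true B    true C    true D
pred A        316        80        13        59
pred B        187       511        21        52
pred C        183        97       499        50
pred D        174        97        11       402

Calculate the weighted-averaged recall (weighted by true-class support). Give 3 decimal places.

0.628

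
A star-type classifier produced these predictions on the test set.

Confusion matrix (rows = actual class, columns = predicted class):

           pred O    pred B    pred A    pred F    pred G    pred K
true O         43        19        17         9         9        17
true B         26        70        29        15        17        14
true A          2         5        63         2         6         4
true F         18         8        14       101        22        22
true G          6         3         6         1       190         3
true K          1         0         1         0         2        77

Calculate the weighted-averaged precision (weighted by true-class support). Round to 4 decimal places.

0.6624

Per-class precision (TP/(TP+FP)):
  O: TP=43, FP=26+2+18+6+1=53 → 43/96 = 0.44792
  B: TP=70, FP=19+5+8+3+0=35 → 70/105 = 0.66667
  A: TP=63, FP=17+29+14+6+1=67 → 63/130 = 0.48462
  F: TP=101, FP=9+15+2+1+0=27 → 101/128 = 0.78906
  G: TP=190, FP=9+17+6+22+2=56 → 190/246 = 0.77236
  K: TP=77, FP=17+14+4+22+3=60 → 77/137 = 0.56204
Weighted-precision = Σ (supportᵢ/N)·precisionᵢ with N=842: (114/842)·0.44792 + (171/842)·0.66667 + (82/842)·0.48462 + (185/842)·0.78906 + (209/842)·0.77236 + (81/842)·0.56204 = 0.6624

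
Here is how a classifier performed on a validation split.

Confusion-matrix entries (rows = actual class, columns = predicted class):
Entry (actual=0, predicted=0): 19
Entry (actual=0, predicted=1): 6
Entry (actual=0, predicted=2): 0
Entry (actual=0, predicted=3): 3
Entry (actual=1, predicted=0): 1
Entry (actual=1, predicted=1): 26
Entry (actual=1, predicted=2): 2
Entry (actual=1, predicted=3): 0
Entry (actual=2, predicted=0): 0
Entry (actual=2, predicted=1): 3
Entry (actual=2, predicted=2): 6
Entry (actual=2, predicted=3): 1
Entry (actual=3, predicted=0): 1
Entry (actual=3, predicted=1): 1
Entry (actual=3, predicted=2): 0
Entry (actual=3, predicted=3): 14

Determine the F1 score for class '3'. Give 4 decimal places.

0.8235

One-vs-rest for '3': TP = diagonal; FP = other classes predicted '3'; FN = '3' predicted as other.
F1 score = 2·TP/(2·TP+FP+FN).
3: TP=14, FP=3+0+1=4, FN=1+1+0=2 → 28/34 = 0.82353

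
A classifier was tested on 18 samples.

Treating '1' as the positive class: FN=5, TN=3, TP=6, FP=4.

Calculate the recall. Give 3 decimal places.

0.545

Recall = TP/(TP+FN) = 6/(6+5) = 6/11 = 0.545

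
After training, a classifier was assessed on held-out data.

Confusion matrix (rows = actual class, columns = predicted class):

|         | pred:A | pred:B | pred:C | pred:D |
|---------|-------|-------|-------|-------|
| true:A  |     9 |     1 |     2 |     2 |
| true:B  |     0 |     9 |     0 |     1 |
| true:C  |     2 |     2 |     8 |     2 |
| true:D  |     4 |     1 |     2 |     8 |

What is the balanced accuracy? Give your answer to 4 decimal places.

0.6619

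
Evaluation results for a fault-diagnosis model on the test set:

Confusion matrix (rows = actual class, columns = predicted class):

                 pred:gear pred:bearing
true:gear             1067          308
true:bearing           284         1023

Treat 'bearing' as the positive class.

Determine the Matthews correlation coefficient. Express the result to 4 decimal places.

0.5585

MCC = (TP·TN − FP·FN) / √((TP+FP)(TP+FN)(TN+FP)(TN+FN))
Numerator = 1023·1067 − 308·284 = 1004069
Denominator = √(1331·1307·1375·1351) = √3231556029625 = 1797652.9225
MCC = 1004069 / 1797652.9225 = 0.5585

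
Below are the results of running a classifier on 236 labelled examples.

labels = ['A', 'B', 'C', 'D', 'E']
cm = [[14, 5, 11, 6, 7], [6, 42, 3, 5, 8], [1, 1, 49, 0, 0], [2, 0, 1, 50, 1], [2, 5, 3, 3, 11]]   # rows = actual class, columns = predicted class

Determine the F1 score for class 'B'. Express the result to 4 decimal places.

0.7179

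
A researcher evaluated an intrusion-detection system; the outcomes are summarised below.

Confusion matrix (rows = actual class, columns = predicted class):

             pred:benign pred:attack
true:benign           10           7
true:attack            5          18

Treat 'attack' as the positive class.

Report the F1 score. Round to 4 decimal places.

0.7500

Precision = TP/(TP+FP) = 18/25 = 0.7200
Recall = TP/(TP+FN) = 18/23 = 0.7826
F1 = 2·TP/(2·TP+FP+FN) = 36/48 = 0.7500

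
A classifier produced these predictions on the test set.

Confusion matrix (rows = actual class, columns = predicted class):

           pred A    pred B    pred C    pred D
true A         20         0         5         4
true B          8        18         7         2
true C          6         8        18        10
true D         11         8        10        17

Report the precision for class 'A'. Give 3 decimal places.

Treat 'A' as positive and all other classes as negative.
precision = TP/(TP+FP).
A: TP=20, FP=8+6+11=25 → 20/45 = 0.4444

0.444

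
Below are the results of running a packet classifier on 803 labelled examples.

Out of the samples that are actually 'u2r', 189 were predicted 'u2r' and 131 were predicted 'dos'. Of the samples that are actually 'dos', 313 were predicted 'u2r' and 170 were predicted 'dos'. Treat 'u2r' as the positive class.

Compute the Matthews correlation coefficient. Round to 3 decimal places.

-0.058

MCC = (TP·TN − FP·FN) / √((TP+FP)(TP+FN)(TN+FP)(TN+FN))
Numerator = 189·170 − 313·131 = -8873
Denominator = √(502·320·483·301) = √23354325120 = 152821.2195
MCC = -8873 / 152821.2195 = -0.058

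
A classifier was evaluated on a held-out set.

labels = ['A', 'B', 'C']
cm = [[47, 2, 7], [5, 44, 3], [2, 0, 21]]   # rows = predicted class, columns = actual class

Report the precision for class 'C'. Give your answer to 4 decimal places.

0.9130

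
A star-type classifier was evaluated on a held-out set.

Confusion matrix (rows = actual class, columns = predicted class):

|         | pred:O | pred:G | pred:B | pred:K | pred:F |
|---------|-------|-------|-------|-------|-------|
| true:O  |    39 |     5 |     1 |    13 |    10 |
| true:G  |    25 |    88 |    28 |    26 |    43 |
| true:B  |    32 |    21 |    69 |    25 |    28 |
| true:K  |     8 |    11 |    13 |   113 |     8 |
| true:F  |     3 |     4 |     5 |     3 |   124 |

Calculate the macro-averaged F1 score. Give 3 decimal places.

Per-class F1 score (2·TP/(2·TP+FP+FN)):
  O: TP=39, FP=25+32+8+3=68, FN=5+1+13+10=29 → 78/175 = 0.4457
  G: TP=88, FP=5+21+11+4=41, FN=25+28+26+43=122 → 176/339 = 0.5192
  B: TP=69, FP=1+28+13+5=47, FN=32+21+25+28=106 → 138/291 = 0.4742
  K: TP=113, FP=13+26+25+3=67, FN=8+11+13+8=40 → 226/333 = 0.6787
  F: TP=124, FP=10+43+28+8=89, FN=3+4+5+3=15 → 248/352 = 0.7045
Macro-F1 score = mean = (0.4457 + 0.5192 + 0.4742 + 0.6787 + 0.7045) / 5 = 0.564

0.564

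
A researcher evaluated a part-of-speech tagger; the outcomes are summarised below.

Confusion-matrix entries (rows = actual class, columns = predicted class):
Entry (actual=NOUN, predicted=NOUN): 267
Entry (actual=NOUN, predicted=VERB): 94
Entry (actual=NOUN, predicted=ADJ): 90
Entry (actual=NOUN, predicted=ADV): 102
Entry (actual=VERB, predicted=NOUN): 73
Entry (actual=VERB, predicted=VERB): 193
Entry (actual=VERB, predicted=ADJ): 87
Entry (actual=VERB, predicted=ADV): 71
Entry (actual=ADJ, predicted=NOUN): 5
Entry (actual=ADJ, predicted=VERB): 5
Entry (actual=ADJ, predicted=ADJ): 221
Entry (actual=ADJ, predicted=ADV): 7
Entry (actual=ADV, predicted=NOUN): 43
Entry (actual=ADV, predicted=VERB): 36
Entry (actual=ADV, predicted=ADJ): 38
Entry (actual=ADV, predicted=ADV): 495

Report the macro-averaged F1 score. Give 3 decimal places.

0.626

Per-class F1 score (2·TP/(2·TP+FP+FN)):
  NOUN: TP=267, FP=73+5+43=121, FN=94+90+102=286 → 534/941 = 0.5675
  VERB: TP=193, FP=94+5+36=135, FN=73+87+71=231 → 386/752 = 0.5133
  ADJ: TP=221, FP=90+87+38=215, FN=5+5+7=17 → 442/674 = 0.6558
  ADV: TP=495, FP=102+71+7=180, FN=43+36+38=117 → 990/1287 = 0.7692
Macro-F1 score = mean = (0.5675 + 0.5133 + 0.6558 + 0.7692) / 4 = 0.626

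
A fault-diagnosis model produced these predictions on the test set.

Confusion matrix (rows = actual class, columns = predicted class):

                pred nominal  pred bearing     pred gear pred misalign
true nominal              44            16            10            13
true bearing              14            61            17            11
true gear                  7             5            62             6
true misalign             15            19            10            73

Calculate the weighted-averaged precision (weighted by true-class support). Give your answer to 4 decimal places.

0.6289

Per-class precision (TP/(TP+FP)):
  nominal: TP=44, FP=14+7+15=36 → 44/80 = 0.55000
  bearing: TP=61, FP=16+5+19=40 → 61/101 = 0.60396
  gear: TP=62, FP=10+17+10=37 → 62/99 = 0.62626
  misalign: TP=73, FP=13+11+6=30 → 73/103 = 0.70874
Weighted-precision = Σ (supportᵢ/N)·precisionᵢ with N=383: (83/383)·0.55000 + (103/383)·0.60396 + (80/383)·0.62626 + (117/383)·0.70874 = 0.6289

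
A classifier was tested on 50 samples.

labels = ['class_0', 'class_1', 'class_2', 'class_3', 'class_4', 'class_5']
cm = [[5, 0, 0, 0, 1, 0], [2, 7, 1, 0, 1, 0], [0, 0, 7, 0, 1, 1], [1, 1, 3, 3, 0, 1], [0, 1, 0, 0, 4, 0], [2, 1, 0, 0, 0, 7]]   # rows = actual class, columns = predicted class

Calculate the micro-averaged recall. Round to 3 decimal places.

0.660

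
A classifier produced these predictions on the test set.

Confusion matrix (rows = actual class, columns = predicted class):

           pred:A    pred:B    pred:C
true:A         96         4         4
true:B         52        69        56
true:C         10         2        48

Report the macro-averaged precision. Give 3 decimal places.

0.657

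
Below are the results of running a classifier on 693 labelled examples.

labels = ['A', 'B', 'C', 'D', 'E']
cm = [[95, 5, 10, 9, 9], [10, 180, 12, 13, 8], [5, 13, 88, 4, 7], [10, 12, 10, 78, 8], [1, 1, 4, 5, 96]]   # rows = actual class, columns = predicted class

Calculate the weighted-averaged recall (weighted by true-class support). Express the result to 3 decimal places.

0.775

Per-class recall (TP/(TP+FN)):
  A: TP=95, FN=5+10+9+9=33 → 95/128 = 0.7422
  B: TP=180, FN=10+12+13+8=43 → 180/223 = 0.8072
  C: TP=88, FN=5+13+4+7=29 → 88/117 = 0.7521
  D: TP=78, FN=10+12+10+8=40 → 78/118 = 0.6610
  E: TP=96, FN=1+1+4+5=11 → 96/107 = 0.8972
Weighted-recall = Σ (supportᵢ/N)·recallᵢ with N=693: (128/693)·0.7422 + (223/693)·0.8072 + (117/693)·0.7521 + (118/693)·0.6610 + (107/693)·0.8972 = 0.775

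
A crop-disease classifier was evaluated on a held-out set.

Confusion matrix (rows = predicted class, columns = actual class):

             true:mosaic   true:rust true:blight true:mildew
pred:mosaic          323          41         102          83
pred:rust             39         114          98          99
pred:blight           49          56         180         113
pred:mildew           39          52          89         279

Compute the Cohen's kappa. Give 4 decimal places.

0.3418

Observed agreement pₒ = trace/N = 896/1756 = 0.51025
Expected agreement pₑ = Σ (rowᵢ·colᵢ)/N² = (450·549 + 263·350 + 469·398 + 574·459)/1756² = 0.25595
κ = (pₒ − pₑ)/(1 − pₑ) = (0.51025 − 0.25595)/(1 − 0.25595) = 0.3418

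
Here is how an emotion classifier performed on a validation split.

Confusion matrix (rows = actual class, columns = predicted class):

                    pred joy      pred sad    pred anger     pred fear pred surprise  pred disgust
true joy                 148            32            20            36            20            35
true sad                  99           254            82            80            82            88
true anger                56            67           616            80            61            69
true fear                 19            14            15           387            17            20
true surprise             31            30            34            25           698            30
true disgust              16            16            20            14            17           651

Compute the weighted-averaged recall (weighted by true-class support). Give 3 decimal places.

0.692

Per-class recall (TP/(TP+FN)):
  joy: TP=148, FN=32+20+36+20+35=143 → 148/291 = 0.5086
  sad: TP=254, FN=99+82+80+82+88=431 → 254/685 = 0.3708
  anger: TP=616, FN=56+67+80+61+69=333 → 616/949 = 0.6491
  fear: TP=387, FN=19+14+15+17+20=85 → 387/472 = 0.8199
  surprise: TP=698, FN=31+30+34+25+30=150 → 698/848 = 0.8231
  disgust: TP=651, FN=16+16+20+14+17=83 → 651/734 = 0.8869
Weighted-recall = Σ (supportᵢ/N)·recallᵢ with N=3979: (291/3979)·0.5086 + (685/3979)·0.3708 + (949/3979)·0.6491 + (472/3979)·0.8199 + (848/3979)·0.8231 + (734/3979)·0.8869 = 0.692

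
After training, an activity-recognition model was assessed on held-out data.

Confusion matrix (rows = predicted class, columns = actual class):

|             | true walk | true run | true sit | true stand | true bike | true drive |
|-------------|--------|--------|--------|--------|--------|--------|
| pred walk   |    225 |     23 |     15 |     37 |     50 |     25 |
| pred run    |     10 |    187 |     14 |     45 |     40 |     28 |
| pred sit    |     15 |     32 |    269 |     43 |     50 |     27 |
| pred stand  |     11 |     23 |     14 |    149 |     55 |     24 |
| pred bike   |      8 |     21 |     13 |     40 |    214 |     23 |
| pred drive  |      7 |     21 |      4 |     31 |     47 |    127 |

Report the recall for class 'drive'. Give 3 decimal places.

0.500

One-vs-rest for 'drive': TP = diagonal; FP = other classes predicted 'drive'; FN = 'drive' predicted as other.
recall = TP/(TP+FN).
drive: TP=127, FN=25+28+27+24+23=127 → 127/254 = 0.5000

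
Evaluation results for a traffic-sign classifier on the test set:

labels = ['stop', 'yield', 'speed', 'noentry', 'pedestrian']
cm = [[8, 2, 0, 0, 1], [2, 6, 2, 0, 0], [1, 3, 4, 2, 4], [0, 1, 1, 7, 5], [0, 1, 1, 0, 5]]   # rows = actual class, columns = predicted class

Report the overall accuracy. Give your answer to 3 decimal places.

Accuracy = trace / total = (8+6+4+7+5=30) / 56 = 30/56 = 0.536

0.536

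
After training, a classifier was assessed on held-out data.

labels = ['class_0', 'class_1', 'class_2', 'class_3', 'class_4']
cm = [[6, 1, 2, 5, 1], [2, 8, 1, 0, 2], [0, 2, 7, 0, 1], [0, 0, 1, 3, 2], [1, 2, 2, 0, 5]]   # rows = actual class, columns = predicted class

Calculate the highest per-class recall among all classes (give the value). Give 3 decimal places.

0.700

Per-class recall (TP/(TP+FN)):
  class_0: TP=6, FN=1+2+5+1=9 → 6/15 = 0.4000
  class_1: TP=8, FN=2+1+0+2=5 → 8/13 = 0.6154
  class_2: TP=7, FN=0+2+0+1=3 → 7/10 = 0.7000
  class_3: TP=3, FN=0+0+1+2=3 → 3/6 = 0.5000
  class_4: TP=5, FN=1+2+2+0=5 → 5/10 = 0.5000
Highest is class 'class_2' with recall = 0.700.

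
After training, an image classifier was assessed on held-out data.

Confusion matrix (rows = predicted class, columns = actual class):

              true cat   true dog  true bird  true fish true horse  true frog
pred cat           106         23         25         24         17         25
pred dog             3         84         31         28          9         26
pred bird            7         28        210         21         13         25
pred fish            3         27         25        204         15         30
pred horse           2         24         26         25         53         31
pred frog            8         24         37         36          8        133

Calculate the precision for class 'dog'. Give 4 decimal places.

Take TP from the diagonal, FP from the rest of the 'dog' prediction marginal, FN from the rest of the 'dog' actual marginal.
precision = TP/(TP+FP).
dog: TP=84, FP=3+31+28+9+26=97 → 84/181 = 0.46409

0.4641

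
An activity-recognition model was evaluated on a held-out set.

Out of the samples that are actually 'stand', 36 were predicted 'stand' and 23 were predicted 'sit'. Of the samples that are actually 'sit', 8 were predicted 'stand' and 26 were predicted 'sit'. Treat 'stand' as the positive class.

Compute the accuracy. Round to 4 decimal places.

0.6667

Accuracy = (TP+TN)/N = (36+26)/93 = 0.6667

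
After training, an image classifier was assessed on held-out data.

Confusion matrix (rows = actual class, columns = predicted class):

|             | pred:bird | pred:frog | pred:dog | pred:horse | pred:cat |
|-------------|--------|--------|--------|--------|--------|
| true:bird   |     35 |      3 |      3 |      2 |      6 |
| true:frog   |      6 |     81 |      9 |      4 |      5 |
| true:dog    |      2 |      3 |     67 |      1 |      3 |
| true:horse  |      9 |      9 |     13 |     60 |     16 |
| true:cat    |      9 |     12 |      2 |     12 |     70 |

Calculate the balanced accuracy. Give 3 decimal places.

Balanced accuracy = mean of per-class recall.
  bird: recall = 35/49 = 0.7143
  frog: recall = 81/105 = 0.7714
  dog: recall = 67/76 = 0.8816
  horse: recall = 60/107 = 0.5607
  cat: recall = 70/105 = 0.6667
Mean = (0.7143 + 0.7714 + 0.8816 + 0.5607 + 0.6667) / 5 = 0.719

0.719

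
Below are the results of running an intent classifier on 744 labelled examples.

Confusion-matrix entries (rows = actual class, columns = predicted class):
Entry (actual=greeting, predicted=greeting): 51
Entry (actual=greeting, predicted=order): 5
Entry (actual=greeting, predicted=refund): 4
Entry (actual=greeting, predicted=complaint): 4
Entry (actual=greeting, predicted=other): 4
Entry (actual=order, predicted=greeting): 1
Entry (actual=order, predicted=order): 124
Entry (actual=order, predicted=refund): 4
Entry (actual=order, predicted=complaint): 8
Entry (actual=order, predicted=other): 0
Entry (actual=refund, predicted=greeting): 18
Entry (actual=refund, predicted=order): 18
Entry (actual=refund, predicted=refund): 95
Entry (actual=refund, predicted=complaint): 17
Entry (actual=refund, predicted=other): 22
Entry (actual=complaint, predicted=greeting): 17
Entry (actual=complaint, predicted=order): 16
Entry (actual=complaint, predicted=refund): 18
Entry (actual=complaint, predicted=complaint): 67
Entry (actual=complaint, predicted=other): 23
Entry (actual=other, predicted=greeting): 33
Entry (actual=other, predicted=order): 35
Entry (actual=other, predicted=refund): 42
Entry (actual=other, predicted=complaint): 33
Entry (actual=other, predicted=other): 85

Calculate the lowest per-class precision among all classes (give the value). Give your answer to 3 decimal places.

Per-class precision (TP/(TP+FP)):
  greeting: TP=51, FP=1+18+17+33=69 → 51/120 = 0.4250
  order: TP=124, FP=5+18+16+35=74 → 124/198 = 0.6263
  refund: TP=95, FP=4+4+18+42=68 → 95/163 = 0.5828
  complaint: TP=67, FP=4+8+17+33=62 → 67/129 = 0.5194
  other: TP=85, FP=4+0+22+23=49 → 85/134 = 0.6343
Lowest is class 'greeting' with precision = 0.425.

0.425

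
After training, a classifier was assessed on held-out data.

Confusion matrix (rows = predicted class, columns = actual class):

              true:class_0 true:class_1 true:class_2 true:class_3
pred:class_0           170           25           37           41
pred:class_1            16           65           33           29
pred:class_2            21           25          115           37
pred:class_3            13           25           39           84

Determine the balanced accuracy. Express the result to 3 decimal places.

Balanced accuracy = mean of per-class recall.
  class_0: recall = 170/220 = 0.7727
  class_1: recall = 65/140 = 0.4643
  class_2: recall = 115/224 = 0.5134
  class_3: recall = 84/191 = 0.4398
Mean = (0.7727 + 0.4643 + 0.5134 + 0.4398) / 4 = 0.548

0.548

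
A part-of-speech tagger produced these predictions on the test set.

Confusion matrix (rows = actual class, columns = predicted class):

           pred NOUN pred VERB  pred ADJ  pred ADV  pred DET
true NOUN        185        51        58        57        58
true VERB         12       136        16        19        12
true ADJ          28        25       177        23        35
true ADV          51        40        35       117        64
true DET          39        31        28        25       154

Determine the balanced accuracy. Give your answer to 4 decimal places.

0.5403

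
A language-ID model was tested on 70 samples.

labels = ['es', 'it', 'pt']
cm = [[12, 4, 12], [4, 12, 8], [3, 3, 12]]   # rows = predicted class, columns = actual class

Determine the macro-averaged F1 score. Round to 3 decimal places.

Per-class F1 score (2·TP/(2·TP+FP+FN)):
  es: TP=12, FP=4+12=16, FN=4+3=7 → 24/47 = 0.5106
  it: TP=12, FP=4+8=12, FN=4+3=7 → 24/43 = 0.5581
  pt: TP=12, FP=3+3=6, FN=12+8=20 → 24/50 = 0.4800
Macro-F1 score = mean = (0.5106 + 0.5581 + 0.4800) / 3 = 0.516

0.516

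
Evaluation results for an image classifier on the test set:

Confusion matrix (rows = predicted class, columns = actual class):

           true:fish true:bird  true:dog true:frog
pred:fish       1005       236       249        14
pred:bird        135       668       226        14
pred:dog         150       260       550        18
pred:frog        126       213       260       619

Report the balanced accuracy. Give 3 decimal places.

Balanced accuracy = mean of per-class recall.
  fish: recall = 1005/1416 = 0.7097
  bird: recall = 668/1377 = 0.4851
  dog: recall = 550/1285 = 0.4280
  frog: recall = 619/665 = 0.9308
Mean = (0.7097 + 0.4851 + 0.4280 + 0.9308) / 4 = 0.638

0.638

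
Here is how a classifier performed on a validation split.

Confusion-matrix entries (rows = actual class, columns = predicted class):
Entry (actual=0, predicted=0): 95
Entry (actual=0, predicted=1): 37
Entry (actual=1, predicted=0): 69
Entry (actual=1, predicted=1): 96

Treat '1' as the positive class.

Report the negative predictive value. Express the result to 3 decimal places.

0.579

NPV = TN/(TN+FN) = 95/(95+69) = 0.579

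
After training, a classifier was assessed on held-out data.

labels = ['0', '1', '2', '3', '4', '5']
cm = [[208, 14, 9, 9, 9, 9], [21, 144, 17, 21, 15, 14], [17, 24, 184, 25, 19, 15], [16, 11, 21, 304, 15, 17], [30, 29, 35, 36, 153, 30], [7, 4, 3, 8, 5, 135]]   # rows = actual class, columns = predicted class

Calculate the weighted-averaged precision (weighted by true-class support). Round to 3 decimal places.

Per-class precision (TP/(TP+FP)):
  0: TP=208, FP=21+17+16+30+7=91 → 208/299 = 0.6957
  1: TP=144, FP=14+24+11+29+4=82 → 144/226 = 0.6372
  2: TP=184, FP=9+17+21+35+3=85 → 184/269 = 0.6840
  3: TP=304, FP=9+21+25+36+8=99 → 304/403 = 0.7543
  4: TP=153, FP=9+15+19+15+5=63 → 153/216 = 0.7083
  5: TP=135, FP=9+14+15+17+30=85 → 135/220 = 0.6136
Weighted-precision = Σ (supportᵢ/N)·precisionᵢ with N=1633: (258/1633)·0.6957 + (232/1633)·0.6372 + (284/1633)·0.6840 + (384/1633)·0.7543 + (313/1633)·0.7083 + (162/1633)·0.6136 = 0.693

0.693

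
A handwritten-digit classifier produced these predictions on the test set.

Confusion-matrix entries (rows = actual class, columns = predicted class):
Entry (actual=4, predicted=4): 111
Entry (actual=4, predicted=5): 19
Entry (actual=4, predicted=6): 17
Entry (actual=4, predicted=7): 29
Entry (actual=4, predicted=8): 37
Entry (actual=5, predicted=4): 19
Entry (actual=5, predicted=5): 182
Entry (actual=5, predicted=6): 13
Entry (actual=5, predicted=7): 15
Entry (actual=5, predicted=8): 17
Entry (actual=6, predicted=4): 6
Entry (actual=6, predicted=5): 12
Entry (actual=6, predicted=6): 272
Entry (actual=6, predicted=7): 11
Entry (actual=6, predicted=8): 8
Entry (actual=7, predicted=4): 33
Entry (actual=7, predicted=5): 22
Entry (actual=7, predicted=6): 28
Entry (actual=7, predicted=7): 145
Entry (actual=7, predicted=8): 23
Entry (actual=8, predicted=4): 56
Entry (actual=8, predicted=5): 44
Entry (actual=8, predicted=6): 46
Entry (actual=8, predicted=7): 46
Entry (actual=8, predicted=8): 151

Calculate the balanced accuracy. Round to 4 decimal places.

0.6318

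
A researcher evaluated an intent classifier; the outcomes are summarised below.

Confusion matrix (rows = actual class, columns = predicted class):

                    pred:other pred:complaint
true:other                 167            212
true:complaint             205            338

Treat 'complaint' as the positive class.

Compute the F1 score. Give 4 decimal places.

0.6185

Precision = TP/(TP+FP) = 338/550 = 0.6145
Recall = TP/(TP+FN) = 338/543 = 0.6225
F1 = 2·TP/(2·TP+FP+FN) = 676/1093 = 0.6185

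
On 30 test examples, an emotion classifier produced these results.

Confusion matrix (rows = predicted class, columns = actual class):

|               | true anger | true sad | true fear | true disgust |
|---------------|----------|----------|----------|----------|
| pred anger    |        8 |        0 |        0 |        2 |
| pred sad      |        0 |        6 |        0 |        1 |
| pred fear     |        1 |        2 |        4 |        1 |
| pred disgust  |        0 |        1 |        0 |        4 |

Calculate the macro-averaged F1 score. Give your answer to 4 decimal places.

0.7185

Per-class F1 score (2·TP/(2·TP+FP+FN)):
  anger: TP=8, FP=0+0+2=2, FN=0+1+0=1 → 16/19 = 0.84211
  sad: TP=6, FP=0+0+1=1, FN=0+2+1=3 → 12/16 = 0.75000
  fear: TP=4, FP=1+2+1=4, FN=0+0+0=0 → 8/12 = 0.66667
  disgust: TP=4, FP=0+1+0=1, FN=2+1+1=4 → 8/13 = 0.61538
Macro-F1 score = mean = (0.84211 + 0.75000 + 0.66667 + 0.61538) / 4 = 0.7185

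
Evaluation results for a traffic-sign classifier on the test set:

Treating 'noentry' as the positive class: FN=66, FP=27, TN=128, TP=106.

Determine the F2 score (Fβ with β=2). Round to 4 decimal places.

Fβ = (1+β²)·TP / ((1+β²)·TP + β²·FN + FP), with β²=4
= 5·106 / (5·106 + 4·66 + 27) = 0.6456

0.6456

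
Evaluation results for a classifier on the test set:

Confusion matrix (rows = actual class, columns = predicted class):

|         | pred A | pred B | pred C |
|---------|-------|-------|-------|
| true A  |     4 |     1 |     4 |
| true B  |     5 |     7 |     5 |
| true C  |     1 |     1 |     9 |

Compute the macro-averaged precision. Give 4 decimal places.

0.5593

Per-class precision (TP/(TP+FP)):
  A: TP=4, FP=5+1=6 → 4/10 = 0.40000
  B: TP=7, FP=1+1=2 → 7/9 = 0.77778
  C: TP=9, FP=4+5=9 → 9/18 = 0.50000
Macro-precision = mean = (0.40000 + 0.77778 + 0.50000) / 3 = 0.5593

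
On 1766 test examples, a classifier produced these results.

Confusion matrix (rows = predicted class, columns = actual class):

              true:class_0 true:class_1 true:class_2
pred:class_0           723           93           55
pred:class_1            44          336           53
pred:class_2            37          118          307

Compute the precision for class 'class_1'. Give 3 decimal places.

Treat 'class_1' as positive and all other classes as negative.
precision = TP/(TP+FP).
class_1: TP=336, FP=44+53=97 → 336/433 = 0.7760

0.776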